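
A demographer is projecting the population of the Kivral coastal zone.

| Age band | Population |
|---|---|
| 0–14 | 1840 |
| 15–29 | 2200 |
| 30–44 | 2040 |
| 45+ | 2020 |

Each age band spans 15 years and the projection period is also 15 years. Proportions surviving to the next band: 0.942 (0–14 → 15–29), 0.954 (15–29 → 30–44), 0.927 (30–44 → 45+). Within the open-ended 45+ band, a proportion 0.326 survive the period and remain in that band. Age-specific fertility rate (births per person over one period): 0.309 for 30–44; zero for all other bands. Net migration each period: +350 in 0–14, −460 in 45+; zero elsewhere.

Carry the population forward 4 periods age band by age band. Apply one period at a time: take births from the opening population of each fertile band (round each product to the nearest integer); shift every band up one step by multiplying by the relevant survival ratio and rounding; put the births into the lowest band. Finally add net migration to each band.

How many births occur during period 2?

649

Period 1:
Births: 2040 × 0.309 = 630
15–29: 1840 × 0.942 = 1733
30–44: 2200 × 0.954 = 2099
45+: 2040 × 0.927 + 2020 × 0.326 = 1891 + 659 = 2550
Net migration: 0–14 + 350 → 980; 45+ − 460 → 2090
Giving 980 / 1733 / 2099 / 2090.
Period 2:
Births: 2099 × 0.309 = 649
15–29: 980 × 0.942 = 923
30–44: 1733 × 0.954 = 1653
45+: 2099 × 0.927 + 2090 × 0.326 = 1946 + 681 = 2627
Net migration: 0–14 + 350 → 999; 45+ − 460 → 2167
Giving 999 / 923 / 1653 / 2167.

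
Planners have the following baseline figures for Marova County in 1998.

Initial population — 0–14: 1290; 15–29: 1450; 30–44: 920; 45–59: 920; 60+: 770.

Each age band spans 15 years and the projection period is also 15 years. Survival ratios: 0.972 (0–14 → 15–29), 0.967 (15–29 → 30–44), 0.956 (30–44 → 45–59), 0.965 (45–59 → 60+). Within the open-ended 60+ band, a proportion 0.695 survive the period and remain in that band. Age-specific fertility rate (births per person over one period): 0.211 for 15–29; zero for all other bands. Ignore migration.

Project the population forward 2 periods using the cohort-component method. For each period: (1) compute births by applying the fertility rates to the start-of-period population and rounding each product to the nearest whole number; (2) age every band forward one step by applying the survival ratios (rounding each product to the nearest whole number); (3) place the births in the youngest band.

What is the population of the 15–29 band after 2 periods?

297

Let band 1 be 0–14 through band 5 = 60+.
— Period 1 —
Births: 1450 × 0.211 = 306
Band 2: 1290 × 0.972 = 1254
Band 3: 1450 × 0.967 = 1402
Band 4: 920 × 0.956 = 880
Band 5: 920 × 0.965 + 770 × 0.695 = 888 + 535 = 1423
Population now: 0–14=306, 15–29=1254, 30–44=1402, 45–59=880, 60+=1423
— Period 2 —
Births: 1254 × 0.211 = 265
Band 2: 306 × 0.972 = 297
Band 3: 1254 × 0.967 = 1213
Band 4: 1402 × 0.956 = 1340
Band 5: 880 × 0.965 + 1423 × 0.695 = 849 + 989 = 1838
Population now: 0–14=265, 15–29=297, 30–44=1213, 45–59=1340, 60+=1838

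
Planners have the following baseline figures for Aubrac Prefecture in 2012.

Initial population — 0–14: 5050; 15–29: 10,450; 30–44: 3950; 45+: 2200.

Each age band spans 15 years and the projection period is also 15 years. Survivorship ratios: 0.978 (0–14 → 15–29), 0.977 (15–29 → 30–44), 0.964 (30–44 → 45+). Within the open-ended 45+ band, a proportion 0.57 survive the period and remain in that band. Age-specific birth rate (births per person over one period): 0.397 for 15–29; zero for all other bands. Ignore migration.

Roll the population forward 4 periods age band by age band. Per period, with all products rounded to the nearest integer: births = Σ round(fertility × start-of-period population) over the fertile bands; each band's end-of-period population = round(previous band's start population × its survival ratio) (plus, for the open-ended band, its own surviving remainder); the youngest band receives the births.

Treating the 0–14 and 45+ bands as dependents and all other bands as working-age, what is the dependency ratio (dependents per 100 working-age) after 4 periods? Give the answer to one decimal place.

329.5

Period 1:
Births: 10450 × 0.397 = 4149
15–29: 5050 × 0.978 = 4939
30–44: 10450 × 0.977 = 10210
45+: 3950 × 0.964 + 2200 × 0.57 = 3808 + 1254 = 5062
Giving 4149 / 4939 / 10210 / 5062.
Period 2:
Births: 4939 × 0.397 = 1961
15–29: 4149 × 0.978 = 4058
30–44: 4939 × 0.977 = 4825
45+: 10210 × 0.964 + 5062 × 0.57 = 9842 + 2885 = 12727
Giving 1961 / 4058 / 4825 / 12727.
Period 3:
Births: 4058 × 0.397 = 1611
15–29: 1961 × 0.978 = 1918
30–44: 4058 × 0.977 = 3965
45+: 4825 × 0.964 + 12727 × 0.57 = 4651 + 7254 = 11905
Giving 1611 / 1918 / 3965 / 11905.
Period 4:
Births: 1918 × 0.397 = 761
15–29: 1611 × 0.978 = 1576
30–44: 1918 × 0.977 = 1874
45+: 3965 × 0.964 + 11905 × 0.57 = 3822 + 6786 = 10608
Giving 761 / 1576 / 1874 / 10608.
Dependents (band 0–14 + band 45+) = 761 + 10608 = 11369; working-age = 3450; ratio = 11369/3450 × 100 = 329.5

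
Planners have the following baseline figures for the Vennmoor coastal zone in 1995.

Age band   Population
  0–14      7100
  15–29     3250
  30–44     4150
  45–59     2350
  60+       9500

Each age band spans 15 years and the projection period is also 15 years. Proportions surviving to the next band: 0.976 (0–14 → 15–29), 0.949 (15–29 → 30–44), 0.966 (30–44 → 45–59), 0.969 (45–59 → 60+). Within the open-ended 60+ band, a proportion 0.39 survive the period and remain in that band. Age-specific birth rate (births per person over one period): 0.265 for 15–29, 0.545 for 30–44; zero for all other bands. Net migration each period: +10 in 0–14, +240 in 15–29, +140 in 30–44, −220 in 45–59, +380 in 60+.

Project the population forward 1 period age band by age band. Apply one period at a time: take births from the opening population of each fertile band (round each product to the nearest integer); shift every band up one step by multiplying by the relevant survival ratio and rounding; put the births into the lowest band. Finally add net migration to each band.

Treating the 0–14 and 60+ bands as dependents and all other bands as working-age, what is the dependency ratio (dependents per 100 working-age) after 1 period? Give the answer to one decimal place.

Let group 1 be 0–14 through group 5 = 60+.
Period 1:
Births: 3250 * 0.265 = 861  |  4150 * 0.545 = 2262 → 3123
Group 2: 7100 * 0.976 = 6930
Group 3: 3250 * 0.949 = 3084
Group 4: 4150 * 0.966 = 4009
Group 5: 2350 * 0.969 + 9500 * 0.39 = 2277 + 3705 = 5982
Net migration: Group 1 + 10 → 3133; Group 2 + 240 → 7170; Group 3 + 140 → 3224; Group 4 − 220 → 3789; Group 5 + 380 → 6362
Population now: 0–14=3133, 15–29=7170, 30–44=3224, 45–59=3789, 60+=6362
Dependents (band 0–14 + band 60+) = 3133 + 6362 = 9495; working-age = 14183; ratio = 9495/14183 × 100 = 66.9

66.9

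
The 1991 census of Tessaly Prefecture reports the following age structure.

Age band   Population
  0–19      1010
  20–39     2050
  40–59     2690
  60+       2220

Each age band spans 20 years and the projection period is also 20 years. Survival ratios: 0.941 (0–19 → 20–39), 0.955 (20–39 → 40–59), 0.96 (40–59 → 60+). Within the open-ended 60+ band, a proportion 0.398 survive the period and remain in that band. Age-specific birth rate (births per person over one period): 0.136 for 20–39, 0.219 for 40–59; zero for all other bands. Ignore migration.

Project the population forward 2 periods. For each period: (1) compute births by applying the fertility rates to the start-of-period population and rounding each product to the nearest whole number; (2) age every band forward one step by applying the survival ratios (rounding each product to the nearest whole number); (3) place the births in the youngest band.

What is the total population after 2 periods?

5541

Period 1:
Births: 2050 × 0.136 = 279  |  2690 × 0.219 = 589 ⇒ total 868
20–39: 1010 × 0.941 = 950
40–59: 2050 × 0.955 = 1958
60+: 2690 × 0.96 + 2220 × 0.398 = 2582 + 884 = 3466
Population now: 0–19=868, 20–39=950, 40–59=1958, 60+=3466
Period 2:
Births: 950 × 0.136 = 129  |  1958 × 0.219 = 429 ⇒ total 558
20–39: 868 × 0.941 = 817
40–59: 950 × 0.955 = 907
60+: 1958 × 0.96 + 3466 × 0.398 = 1880 + 1379 = 3259
Population now: 0–19=558, 20–39=817, 40–59=907, 60+=3259
Total after period 2: 558 + 817 + 907 + 3259 = 5541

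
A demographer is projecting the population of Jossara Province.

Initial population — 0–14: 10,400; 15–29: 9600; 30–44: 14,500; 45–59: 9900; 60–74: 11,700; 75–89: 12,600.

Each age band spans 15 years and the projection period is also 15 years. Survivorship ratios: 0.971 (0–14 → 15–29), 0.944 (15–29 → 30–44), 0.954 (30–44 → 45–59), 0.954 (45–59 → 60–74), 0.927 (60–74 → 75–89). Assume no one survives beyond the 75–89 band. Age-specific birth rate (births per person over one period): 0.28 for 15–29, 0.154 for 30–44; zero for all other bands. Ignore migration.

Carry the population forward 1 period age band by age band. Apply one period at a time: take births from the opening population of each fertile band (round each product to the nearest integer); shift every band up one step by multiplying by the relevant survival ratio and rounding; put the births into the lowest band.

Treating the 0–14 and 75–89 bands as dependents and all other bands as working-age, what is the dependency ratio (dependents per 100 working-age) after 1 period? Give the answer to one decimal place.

Let group 1 be 0–14 through group 6 = 75–89.
[period 1]
Births: 9600 × 0.28 = 2688, 14500 × 0.154 = 2233 → total 4921
Group 2: 10400 × 0.971 = 10098
Group 3: 9600 × 0.944 = 9062
Group 4: 14500 × 0.954 = 13833
Group 5: 9900 × 0.954 = 9445
Group 6: 11700 × 0.927 = 10846
Population now: 0–14=4921, 15–29=10098, 30–44=9062, 45–59=13833, 60–74=9445, 75–89=10846
Dependents (band 0–14 + band 75–89) = 4921 + 10846 = 15767; working-age = 42438; ratio = 15767/42438 × 100 = 37.2

37.2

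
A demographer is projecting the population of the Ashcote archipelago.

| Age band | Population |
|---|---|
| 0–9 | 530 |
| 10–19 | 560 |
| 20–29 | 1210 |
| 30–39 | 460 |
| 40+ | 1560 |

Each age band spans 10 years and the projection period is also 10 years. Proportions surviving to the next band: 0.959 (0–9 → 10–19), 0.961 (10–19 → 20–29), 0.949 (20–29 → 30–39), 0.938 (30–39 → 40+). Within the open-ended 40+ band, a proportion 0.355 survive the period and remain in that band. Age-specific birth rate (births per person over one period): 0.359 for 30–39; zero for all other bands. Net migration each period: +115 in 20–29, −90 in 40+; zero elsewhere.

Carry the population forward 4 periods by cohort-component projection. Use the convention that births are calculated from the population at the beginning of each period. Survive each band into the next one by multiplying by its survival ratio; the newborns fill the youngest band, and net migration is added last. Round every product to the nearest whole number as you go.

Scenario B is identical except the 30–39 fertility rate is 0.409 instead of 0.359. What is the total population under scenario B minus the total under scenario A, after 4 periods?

132

Call the bands 1 to 5, youngest first.
— Period 1 —
Births: 460 × 0.359 = 165
Band 2: 530 × 0.959 = 508
Band 3: 560 × 0.961 = 538
Band 4: 1210 × 0.949 = 1148
Band 5: 460 × 0.938 + 1560 × 0.355 = 431 + 554 = 985
Net migration: Band 3 + 115 → 653; Band 5 − 90 → 895
End of period: [165, 508, 653, 1148, 895]
— Period 2 —
Births: 1148 × 0.359 = 412
Band 2: 165 × 0.959 = 158
Band 3: 508 × 0.961 = 488
Band 4: 653 × 0.949 = 620
Band 5: 1148 × 0.938 + 895 × 0.355 = 1077 + 318 = 1395
Net migration: Band 3 + 115 → 603; Band 5 − 90 → 1305
End of period: [412, 158, 603, 620, 1305]
— Period 3 —
Births: 620 × 0.359 = 223
Band 2: 412 × 0.959 = 395
Band 3: 158 × 0.961 = 152
Band 4: 603 × 0.949 = 572
Band 5: 620 × 0.938 + 1305 × 0.355 = 582 + 463 = 1045
Net migration: Band 3 + 115 → 267; Band 5 − 90 → 955
End of period: [223, 395, 267, 572, 955]
— Period 4 —
Births: 572 × 0.359 = 205
Band 2: 223 × 0.959 = 214
Band 3: 395 × 0.961 = 380
Band 4: 267 × 0.949 = 253
Band 5: 572 × 0.938 + 955 × 0.355 = 537 + 339 = 876
Net migration: Band 3 + 115 → 495; Band 5 − 90 → 786
End of period: [205, 214, 495, 253, 786]
Scenario A total after 4 periods: 1953
Scenario B projection —
— Period 1 —
Births: 460 × 0.409 = 188
Band 2: 530 × 0.959 = 508
Band 3: 560 × 0.961 = 538
Band 4: 1210 × 0.949 = 1148
Band 5: 460 × 0.938 + 1560 × 0.355 = 431 + 554 = 985
Net migration: Band 3 + 115 → 653; Band 5 − 90 → 895
End of period: [188, 508, 653, 1148, 895]
— Period 2 —
Births: 1148 × 0.409 = 470
Band 2: 188 × 0.959 = 180
Band 3: 508 × 0.961 = 488
Band 4: 653 × 0.949 = 620
Band 5: 1148 × 0.938 + 895 × 0.355 = 1077 + 318 = 1395
Net migration: Band 3 + 115 → 603; Band 5 − 90 → 1305
End of period: [470, 180, 603, 620, 1305]
— Period 3 —
Births: 620 × 0.409 = 254
Band 2: 470 × 0.959 = 451
Band 3: 180 × 0.961 = 173
Band 4: 603 × 0.949 = 572
Band 5: 620 × 0.938 + 1305 × 0.355 = 582 + 463 = 1045
Net migration: Band 3 + 115 → 288; Band 5 − 90 → 955
End of period: [254, 451, 288, 572, 955]
— Period 4 —
Births: 572 × 0.409 = 234
Band 2: 254 × 0.959 = 244
Band 3: 451 × 0.961 = 433
Band 4: 288 × 0.949 = 273
Band 5: 572 × 0.938 + 955 × 0.355 = 537 + 339 = 876
Net migration: Band 3 + 115 → 548; Band 5 − 90 → 786
End of period: [234, 244, 548, 273, 786]
Scenario B total after 4 periods: 2085
Difference B − A = 2085 − 1953 = 132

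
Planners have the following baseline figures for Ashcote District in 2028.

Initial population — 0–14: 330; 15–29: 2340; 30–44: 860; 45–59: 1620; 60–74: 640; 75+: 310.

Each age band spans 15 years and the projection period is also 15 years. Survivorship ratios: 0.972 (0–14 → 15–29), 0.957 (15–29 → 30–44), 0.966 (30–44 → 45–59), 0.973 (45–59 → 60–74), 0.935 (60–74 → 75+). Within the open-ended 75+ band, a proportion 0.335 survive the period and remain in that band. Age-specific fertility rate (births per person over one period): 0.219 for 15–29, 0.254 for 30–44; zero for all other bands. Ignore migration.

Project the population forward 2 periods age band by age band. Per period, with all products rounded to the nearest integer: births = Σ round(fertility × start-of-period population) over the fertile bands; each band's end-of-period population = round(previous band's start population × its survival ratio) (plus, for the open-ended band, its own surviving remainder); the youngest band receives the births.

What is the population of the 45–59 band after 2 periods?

2163

Period 1:
Births: 2340 * 0.219 = 512  |  860 * 0.254 = 218 → 730
15–29: 330 * 0.972 = 321
30–44: 2340 * 0.957 = 2239
45–59: 860 * 0.966 = 831
60–74: 1620 * 0.973 = 1576
75+: 640 * 0.935 + 310 * 0.335 = 598 + 104 = 702
Population now: 0–14=730, 15–29=321, 30–44=2239, 45–59=831, 60–74=1576, 75+=702
Period 2:
Births: 321 * 0.219 = 70  |  2239 * 0.254 = 569 → 639
15–29: 730 * 0.972 = 710
30–44: 321 * 0.957 = 307
45–59: 2239 * 0.966 = 2163
60–74: 831 * 0.973 = 809
75+: 1576 * 0.935 + 702 * 0.335 = 1474 + 235 = 1709
Population now: 0–14=639, 15–29=710, 30–44=307, 45–59=2163, 60–74=809, 75+=1709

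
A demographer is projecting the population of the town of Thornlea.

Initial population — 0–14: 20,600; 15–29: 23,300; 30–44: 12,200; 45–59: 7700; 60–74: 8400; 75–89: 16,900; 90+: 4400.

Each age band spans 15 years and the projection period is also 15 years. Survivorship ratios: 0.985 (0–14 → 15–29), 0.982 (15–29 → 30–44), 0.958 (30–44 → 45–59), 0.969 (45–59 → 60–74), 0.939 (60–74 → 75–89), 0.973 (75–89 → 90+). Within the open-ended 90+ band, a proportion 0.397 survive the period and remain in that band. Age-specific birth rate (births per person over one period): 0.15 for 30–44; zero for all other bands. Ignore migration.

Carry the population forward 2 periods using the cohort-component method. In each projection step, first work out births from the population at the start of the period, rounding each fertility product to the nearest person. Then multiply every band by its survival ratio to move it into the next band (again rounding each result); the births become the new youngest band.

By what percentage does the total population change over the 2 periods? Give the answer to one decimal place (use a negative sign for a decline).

Let group 1 be 0–14 through group 7 = 90+.
Period 1:
Births: 12200 × 0.15 = 1830
Group 2: 20600 × 0.985 = 20291
Group 3: 23300 × 0.982 = 22881
Group 4: 12200 × 0.958 = 11688
Group 5: 7700 × 0.969 = 7461
Group 6: 8400 × 0.939 = 7888
Group 7: 16900 × 0.973 + 4400 × 0.397 = 16444 + 1747 = 18191
Giving 1830 / 20291 / 22881 / 11688 / 7461 / 7888 / 18191.
Period 2:
Births: 22881 × 0.15 = 3432
Group 2: 1830 × 0.985 = 1803
Group 3: 20291 × 0.982 = 19926
Group 4: 22881 × 0.958 = 21920
Group 5: 11688 × 0.969 = 11326
Group 6: 7461 × 0.939 = 7006
Group 7: 7888 × 0.973 + 18191 × 0.397 = 7675 + 7222 = 14897
Giving 3432 / 1803 / 19926 / 21920 / 11326 / 7006 / 14897.
Total: 93500 → 80310; change = -13190; percentage change = -14.1%

-14.1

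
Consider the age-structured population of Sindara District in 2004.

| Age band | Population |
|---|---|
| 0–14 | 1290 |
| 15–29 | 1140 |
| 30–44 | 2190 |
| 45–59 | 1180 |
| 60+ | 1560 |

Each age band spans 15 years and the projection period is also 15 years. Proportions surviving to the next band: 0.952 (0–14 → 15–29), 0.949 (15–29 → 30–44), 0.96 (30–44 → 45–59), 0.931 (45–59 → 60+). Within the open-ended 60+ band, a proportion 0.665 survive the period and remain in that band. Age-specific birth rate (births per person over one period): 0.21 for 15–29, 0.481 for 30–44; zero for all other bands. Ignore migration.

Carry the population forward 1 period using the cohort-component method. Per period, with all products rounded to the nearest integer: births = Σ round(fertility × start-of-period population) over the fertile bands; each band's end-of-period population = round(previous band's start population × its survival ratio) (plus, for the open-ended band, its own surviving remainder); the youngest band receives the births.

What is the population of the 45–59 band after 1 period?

After projecting period 1:
Births: 1140 × 0.21 = 239, 2190 × 0.481 = 1053 ⇒ total 1292
15–29: 1290 × 0.952 = 1228
30–44: 1140 × 0.949 = 1082
45–59: 2190 × 0.96 = 2102
60+: 1180 × 0.931 + 1560 × 0.665 = 1099 + 1037 = 2136
Population now: 0–14=1292, 15–29=1228, 30–44=1082, 45–59=2102, 60+=2136

2102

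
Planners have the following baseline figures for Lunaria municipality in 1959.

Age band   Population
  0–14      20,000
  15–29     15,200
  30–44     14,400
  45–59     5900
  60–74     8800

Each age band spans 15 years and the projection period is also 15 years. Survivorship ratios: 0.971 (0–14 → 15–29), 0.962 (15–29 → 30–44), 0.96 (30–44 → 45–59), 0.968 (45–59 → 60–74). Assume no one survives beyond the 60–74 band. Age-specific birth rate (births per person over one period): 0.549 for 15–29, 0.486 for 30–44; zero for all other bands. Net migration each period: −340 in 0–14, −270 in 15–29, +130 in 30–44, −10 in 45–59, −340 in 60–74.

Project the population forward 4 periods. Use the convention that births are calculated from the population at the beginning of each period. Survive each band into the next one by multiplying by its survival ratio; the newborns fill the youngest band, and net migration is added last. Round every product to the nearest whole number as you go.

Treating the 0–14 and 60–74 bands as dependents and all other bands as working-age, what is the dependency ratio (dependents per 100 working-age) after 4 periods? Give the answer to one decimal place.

Call the groups 1 to 5, youngest first.
— Period 1 —
Births: 15200 × 0.549 = 8345 ; 14400 × 0.486 = 6998 → total 15343
Group 2: 20000 × 0.971 = 19420
Group 3: 15200 × 0.962 = 14622
Group 4: 14400 × 0.96 = 13824
Group 5: 5900 × 0.968 = 5711
Net migration: Group 1 − 340 → 15003; Group 2 − 270 → 19150; Group 3 + 130 → 14752; Group 4 − 10 → 13814; Group 5 − 340 → 5371
→ [15003, 19150, 14752, 13814, 5371]
— Period 2 —
Births: 19150 × 0.549 = 10513 ; 14752 × 0.486 = 7169 → total 17682
Group 2: 15003 × 0.971 = 14568
Group 3: 19150 × 0.962 = 18422
Group 4: 14752 × 0.96 = 14162
Group 5: 13814 × 0.968 = 13372
Net migration: Group 1 − 340 → 17342; Group 2 − 270 → 14298; Group 3 + 130 → 18552; Group 4 − 10 → 14152; Group 5 − 340 → 13032
→ [17342, 14298, 18552, 14152, 13032]
— Period 3 —
Births: 14298 × 0.549 = 7850 ; 18552 × 0.486 = 9016 → total 16866
Group 2: 17342 × 0.971 = 16839
Group 3: 14298 × 0.962 = 13755
Group 4: 18552 × 0.96 = 17810
Group 5: 14152 × 0.968 = 13699
Net migration: Group 1 − 340 → 16526; Group 2 − 270 → 16569; Group 3 + 130 → 13885; Group 4 − 10 → 17800; Group 5 − 340 → 13359
→ [16526, 16569, 13885, 17800, 13359]
— Period 4 —
Births: 16569 × 0.549 = 9096 ; 13885 × 0.486 = 6748 → total 15844
Group 2: 16526 × 0.971 = 16047
Group 3: 16569 × 0.962 = 15939
Group 4: 13885 × 0.96 = 13330
Group 5: 17800 × 0.968 = 17230
Net migration: Group 1 − 340 → 15504; Group 2 − 270 → 15777; Group 3 + 130 → 16069; Group 4 − 10 → 13320; Group 5 − 340 → 16890
→ [15504, 15777, 16069, 13320, 16890]
Dependents (band 0–14 + band 60–74) = 15504 + 16890 = 32394; working-age = 45166; ratio = 32394/45166 × 100 = 71.7

71.7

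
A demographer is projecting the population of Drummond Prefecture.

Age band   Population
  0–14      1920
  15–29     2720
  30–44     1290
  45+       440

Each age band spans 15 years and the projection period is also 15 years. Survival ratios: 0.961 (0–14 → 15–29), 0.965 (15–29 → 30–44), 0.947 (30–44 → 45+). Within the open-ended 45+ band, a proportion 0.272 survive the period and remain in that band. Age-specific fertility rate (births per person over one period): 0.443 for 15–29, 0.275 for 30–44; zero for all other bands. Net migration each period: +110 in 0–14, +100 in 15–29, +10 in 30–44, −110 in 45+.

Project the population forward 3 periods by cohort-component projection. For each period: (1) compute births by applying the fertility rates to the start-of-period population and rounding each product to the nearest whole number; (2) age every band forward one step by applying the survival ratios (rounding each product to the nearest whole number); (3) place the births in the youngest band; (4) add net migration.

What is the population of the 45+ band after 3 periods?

2417

After projecting period 1:
Births: 2720 × 0.443 = 1205  |  1290 × 0.275 = 355 ⇒ total 1560
15–29: 1920 × 0.961 = 1845
30–44: 2720 × 0.965 = 2625
45+: 1290 × 0.947 + 440 × 0.272 = 1222 + 120 = 1342
Net migration: 0–14 + 110 → 1670; 15–29 + 100 → 1945; 30–44 + 10 → 2635; 45+ − 110 → 1232
Population now: 0–14=1670, 15–29=1945, 30–44=2635, 45+=1232
After projecting period 2:
Births: 1945 × 0.443 = 862  |  2635 × 0.275 = 725 ⇒ total 1587
15–29: 1670 × 0.961 = 1605
30–44: 1945 × 0.965 = 1877
45+: 2635 × 0.947 + 1232 × 0.272 = 2495 + 335 = 2830
Net migration: 0–14 + 110 → 1697; 15–29 + 100 → 1705; 30–44 + 10 → 1887; 45+ − 110 → 2720
Population now: 0–14=1697, 15–29=1705, 30–44=1887, 45+=2720
After projecting period 3:
Births: 1705 × 0.443 = 755  |  1887 × 0.275 = 519 ⇒ total 1274
15–29: 1697 × 0.961 = 1631
30–44: 1705 × 0.965 = 1645
45+: 1887 × 0.947 + 2720 × 0.272 = 1787 + 740 = 2527
Net migration: 0–14 + 110 → 1384; 15–29 + 100 → 1731; 30–44 + 10 → 1655; 45+ − 110 → 2417
Population now: 0–14=1384, 15–29=1731, 30–44=1655, 45+=2417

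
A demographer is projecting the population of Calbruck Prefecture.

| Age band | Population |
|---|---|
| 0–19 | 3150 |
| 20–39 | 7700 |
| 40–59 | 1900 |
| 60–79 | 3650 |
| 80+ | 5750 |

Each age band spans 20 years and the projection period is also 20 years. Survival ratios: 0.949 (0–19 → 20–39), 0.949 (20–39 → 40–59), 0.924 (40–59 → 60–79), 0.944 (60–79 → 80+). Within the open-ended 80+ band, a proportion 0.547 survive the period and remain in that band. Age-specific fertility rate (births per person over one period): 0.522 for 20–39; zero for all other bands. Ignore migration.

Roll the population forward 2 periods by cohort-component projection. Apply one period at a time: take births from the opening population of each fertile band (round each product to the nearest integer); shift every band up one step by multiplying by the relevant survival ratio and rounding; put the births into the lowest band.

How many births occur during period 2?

1560

(Bands numbered youngest = 1 to oldest = 5.)
— Period 1 —
Births: 7700 * 0.522 = 4019
Band 2: 3150 * 0.949 = 2989
Band 3: 7700 * 0.949 = 7307
Band 4: 1900 * 0.924 = 1756
Band 5: 3650 * 0.944 + 5750 * 0.547 = 3446 + 3145 = 6591
→ [4019, 2989, 7307, 1756, 6591]
— Period 2 —
Births: 2989 * 0.522 = 1560
Band 2: 4019 * 0.949 = 3814
Band 3: 2989 * 0.949 = 2837
Band 4: 7307 * 0.924 = 6752
Band 5: 1756 * 0.944 + 6591 * 0.547 = 1658 + 3605 = 5263
→ [1560, 3814, 2837, 6752, 5263]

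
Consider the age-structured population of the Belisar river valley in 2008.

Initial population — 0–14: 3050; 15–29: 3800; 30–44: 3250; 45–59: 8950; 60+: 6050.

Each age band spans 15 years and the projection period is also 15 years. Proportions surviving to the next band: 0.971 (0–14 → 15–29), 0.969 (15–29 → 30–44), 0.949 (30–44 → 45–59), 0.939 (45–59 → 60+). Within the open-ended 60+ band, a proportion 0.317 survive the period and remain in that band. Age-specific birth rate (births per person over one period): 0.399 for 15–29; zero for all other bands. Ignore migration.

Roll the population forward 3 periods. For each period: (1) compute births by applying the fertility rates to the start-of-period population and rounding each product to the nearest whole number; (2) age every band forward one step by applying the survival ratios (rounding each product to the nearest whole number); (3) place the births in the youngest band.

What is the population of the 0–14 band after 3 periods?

After projecting period 1:
Births: 3800 × 0.399 = 1516
15–29: 3050 × 0.971 = 2962
30–44: 3800 × 0.969 = 3682
45–59: 3250 × 0.949 = 3084
60+: 8950 × 0.939 + 6050 × 0.317 = 8404 + 1918 = 10322
Giving 1516 / 2962 / 3682 / 3084 / 10322.
After projecting period 2:
Births: 2962 × 0.399 = 1182
15–29: 1516 × 0.971 = 1472
30–44: 2962 × 0.969 = 2870
45–59: 3682 × 0.949 = 3494
60+: 3084 × 0.939 + 10322 × 0.317 = 2896 + 3272 = 6168
Giving 1182 / 1472 / 2870 / 3494 / 6168.
After projecting period 3:
Births: 1472 × 0.399 = 587
15–29: 1182 × 0.971 = 1148
30–44: 1472 × 0.969 = 1426
45–59: 2870 × 0.949 = 2724
60+: 3494 × 0.939 + 6168 × 0.317 = 3281 + 1955 = 5236
Giving 587 / 1148 / 1426 / 2724 / 5236.

587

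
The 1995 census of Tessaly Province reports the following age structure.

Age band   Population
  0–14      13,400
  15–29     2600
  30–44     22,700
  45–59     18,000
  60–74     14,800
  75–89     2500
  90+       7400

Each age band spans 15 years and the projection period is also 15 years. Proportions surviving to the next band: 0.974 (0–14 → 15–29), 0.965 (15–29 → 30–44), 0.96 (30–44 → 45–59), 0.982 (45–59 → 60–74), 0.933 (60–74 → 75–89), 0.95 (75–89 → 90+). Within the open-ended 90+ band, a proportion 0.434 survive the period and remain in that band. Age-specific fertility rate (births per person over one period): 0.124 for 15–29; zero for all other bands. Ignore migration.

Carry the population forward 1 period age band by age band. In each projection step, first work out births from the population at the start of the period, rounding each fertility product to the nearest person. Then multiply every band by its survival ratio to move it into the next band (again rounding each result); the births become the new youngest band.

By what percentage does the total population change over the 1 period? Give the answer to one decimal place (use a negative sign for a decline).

[period 1]
Births: 2600 × 0.124 = 322
15–29: 13400 × 0.974 = 13052
30–44: 2600 × 0.965 = 2509
45–59: 22700 × 0.96 = 21792
60–74: 18000 × 0.982 = 17676
75–89: 14800 × 0.933 = 13808
90+: 2500 × 0.95 + 7400 × 0.434 = 2375 + 3212 = 5587
End of period: [322, 13052, 2509, 21792, 17676, 13808, 5587]
Total: 81400 → 74746; change = -6654; percentage change = -8.2%

-8.2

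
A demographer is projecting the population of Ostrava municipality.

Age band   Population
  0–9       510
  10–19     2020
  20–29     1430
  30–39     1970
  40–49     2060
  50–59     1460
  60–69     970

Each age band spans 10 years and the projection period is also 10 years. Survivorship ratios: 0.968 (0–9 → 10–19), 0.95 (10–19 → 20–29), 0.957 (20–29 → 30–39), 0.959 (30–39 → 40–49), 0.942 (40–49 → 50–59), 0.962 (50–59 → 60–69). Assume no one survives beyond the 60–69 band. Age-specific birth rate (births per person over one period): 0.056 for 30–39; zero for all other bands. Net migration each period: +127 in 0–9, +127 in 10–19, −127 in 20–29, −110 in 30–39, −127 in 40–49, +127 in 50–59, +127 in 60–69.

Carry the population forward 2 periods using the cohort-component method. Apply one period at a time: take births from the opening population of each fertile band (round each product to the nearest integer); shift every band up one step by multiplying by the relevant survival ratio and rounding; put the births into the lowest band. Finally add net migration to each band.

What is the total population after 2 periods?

Let group 1 be 0–9 through group 7 = 60–69.
[period 1]
Births: 1970 × 0.056 = 110
Group 2: 510 × 0.968 = 494
Group 3: 2020 × 0.95 = 1919
Group 4: 1430 × 0.957 = 1369
Group 5: 1970 × 0.959 = 1889
Group 6: 2060 × 0.942 = 1941
Group 7: 1460 × 0.962 = 1405
Net migration: Group 1 + 127 → 237; Group 2 + 127 → 621; Group 3 − 127 → 1792; Group 4 − 110 → 1259; Group 5 − 127 → 1762; Group 6 + 127 → 2068; Group 7 + 127 → 1532
End of period: [237, 621, 1792, 1259, 1762, 2068, 1532]
[period 2]
Births: 1259 × 0.056 = 71
Group 2: 237 × 0.968 = 229
Group 3: 621 × 0.95 = 590
Group 4: 1792 × 0.957 = 1715
Group 5: 1259 × 0.959 = 1207
Group 6: 1762 × 0.942 = 1660
Group 7: 2068 × 0.962 = 1989
Net migration: Group 1 + 127 → 198; Group 2 + 127 → 356; Group 3 − 127 → 463; Group 4 − 110 → 1605; Group 5 − 127 → 1080; Group 6 + 127 → 1787; Group 7 + 127 → 2116
End of period: [198, 356, 463, 1605, 1080, 1787, 2116]
Total after period 2: 198 + 356 + 463 + 1605 + 1080 + 1787 + 2116 = 7605

7605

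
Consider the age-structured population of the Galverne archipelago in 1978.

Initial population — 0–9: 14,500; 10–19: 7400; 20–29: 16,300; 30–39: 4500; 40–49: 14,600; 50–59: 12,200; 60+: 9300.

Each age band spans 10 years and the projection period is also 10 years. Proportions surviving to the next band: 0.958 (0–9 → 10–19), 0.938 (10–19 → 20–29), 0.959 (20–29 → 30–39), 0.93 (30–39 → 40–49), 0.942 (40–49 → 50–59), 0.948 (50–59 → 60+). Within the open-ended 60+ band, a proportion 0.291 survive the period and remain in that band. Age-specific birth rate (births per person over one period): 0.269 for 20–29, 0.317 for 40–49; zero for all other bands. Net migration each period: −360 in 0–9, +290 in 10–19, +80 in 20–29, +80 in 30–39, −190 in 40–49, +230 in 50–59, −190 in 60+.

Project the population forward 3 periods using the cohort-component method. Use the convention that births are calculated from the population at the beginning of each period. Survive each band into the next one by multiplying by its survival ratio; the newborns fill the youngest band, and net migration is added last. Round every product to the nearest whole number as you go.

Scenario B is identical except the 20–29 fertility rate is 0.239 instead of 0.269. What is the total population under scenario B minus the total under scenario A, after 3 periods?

-1045

[period 1]
Births: 16300 * 0.269 = 4385, 14600 * 0.317 = 4628 — total 9013
10–19: 14500 * 0.958 = 13891
20–29: 7400 * 0.938 = 6941
30–39: 16300 * 0.959 = 15632
40–49: 4500 * 0.93 = 4185
50–59: 14600 * 0.942 = 13753
60+: 12200 * 0.948 + 9300 * 0.291 = 11566 + 2706 = 14272
Net migration: 0–9 − 360 → 8653; 10–19 + 290 → 14181; 20–29 + 80 → 7021; 30–39 + 80 → 15712; 40–49 − 190 → 3995; 50–59 + 230 → 13983; 60+ − 190 → 14082
Giving 8653 / 14181 / 7021 / 15712 / 3995 / 13983 / 14082.
[period 2]
Births: 7021 * 0.269 = 1889, 3995 * 0.317 = 1266 — total 3155
10–19: 8653 * 0.958 = 8290
20–29: 14181 * 0.938 = 13302
30–39: 7021 * 0.959 = 6733
40–49: 15712 * 0.93 = 14612
50–59: 3995 * 0.942 = 3763
60+: 13983 * 0.948 + 14082 * 0.291 = 13256 + 4098 = 17354
Net migration: 0–9 − 360 → 2795; 10–19 + 290 → 8580; 20–29 + 80 → 13382; 30–39 + 80 → 6813; 40–49 − 190 → 14422; 50–59 + 230 → 3993; 60+ − 190 → 17164
Giving 2795 / 8580 / 13382 / 6813 / 14422 / 3993 / 17164.
[period 3]
Births: 13382 * 0.269 = 3600, 14422 * 0.317 = 4572 — total 8172
10–19: 2795 * 0.958 = 2678
20–29: 8580 * 0.938 = 8048
30–39: 13382 * 0.959 = 12833
40–49: 6813 * 0.93 = 6336
50–59: 14422 * 0.942 = 13586
60+: 3993 * 0.948 + 17164 * 0.291 = 3785 + 4995 = 8780
Net migration: 0–9 − 360 → 7812; 10–19 + 290 → 2968; 20–29 + 80 → 8128; 30–39 + 80 → 12913; 40–49 − 190 → 6146; 50–59 + 230 → 13816; 60+ − 190 → 8590
Giving 7812 / 2968 / 8128 / 12913 / 6146 / 13816 / 8590.
Scenario A total after 3 periods: 60373
Scenario B projection —
[period 1]
Births: 16300 * 0.239 = 3896, 14600 * 0.317 = 4628 — total 8524
10–19: 14500 * 0.958 = 13891
20–29: 7400 * 0.938 = 6941
30–39: 16300 * 0.959 = 15632
40–49: 4500 * 0.93 = 4185
50–59: 14600 * 0.942 = 13753
60+: 12200 * 0.948 + 9300 * 0.291 = 11566 + 2706 = 14272
Net migration: 0–9 − 360 → 8164; 10–19 + 290 → 14181; 20–29 + 80 → 7021; 30–39 + 80 → 15712; 40–49 − 190 → 3995; 50–59 + 230 → 13983; 60+ − 190 → 14082
Giving 8164 / 14181 / 7021 / 15712 / 3995 / 13983 / 14082.
[period 2]
Births: 7021 * 0.239 = 1678, 3995 * 0.317 = 1266 — total 2944
10–19: 8164 * 0.958 = 7821
20–29: 14181 * 0.938 = 13302
30–39: 7021 * 0.959 = 6733
40–49: 15712 * 0.93 = 14612
50–59: 3995 * 0.942 = 3763
60+: 13983 * 0.948 + 14082 * 0.291 = 13256 + 4098 = 17354
Net migration: 0–9 − 360 → 2584; 10–19 + 290 → 8111; 20–29 + 80 → 13382; 30–39 + 80 → 6813; 40–49 − 190 → 14422; 50–59 + 230 → 3993; 60+ − 190 → 17164
Giving 2584 / 8111 / 13382 / 6813 / 14422 / 3993 / 17164.
[period 3]
Births: 13382 * 0.239 = 3198, 14422 * 0.317 = 4572 — total 7770
10–19: 2584 * 0.958 = 2475
20–29: 8111 * 0.938 = 7608
30–39: 13382 * 0.959 = 12833
40–49: 6813 * 0.93 = 6336
50–59: 14422 * 0.942 = 13586
60+: 3993 * 0.948 + 17164 * 0.291 = 3785 + 4995 = 8780
Net migration: 0–9 − 360 → 7410; 10–19 + 290 → 2765; 20–29 + 80 → 7688; 30–39 + 80 → 12913; 40–49 − 190 → 6146; 50–59 + 230 → 13816; 60+ − 190 → 8590
Giving 7410 / 2765 / 7688 / 12913 / 6146 / 13816 / 8590.
Scenario B total after 3 periods: 59328
Difference B − A = 59328 − 60373 = -1045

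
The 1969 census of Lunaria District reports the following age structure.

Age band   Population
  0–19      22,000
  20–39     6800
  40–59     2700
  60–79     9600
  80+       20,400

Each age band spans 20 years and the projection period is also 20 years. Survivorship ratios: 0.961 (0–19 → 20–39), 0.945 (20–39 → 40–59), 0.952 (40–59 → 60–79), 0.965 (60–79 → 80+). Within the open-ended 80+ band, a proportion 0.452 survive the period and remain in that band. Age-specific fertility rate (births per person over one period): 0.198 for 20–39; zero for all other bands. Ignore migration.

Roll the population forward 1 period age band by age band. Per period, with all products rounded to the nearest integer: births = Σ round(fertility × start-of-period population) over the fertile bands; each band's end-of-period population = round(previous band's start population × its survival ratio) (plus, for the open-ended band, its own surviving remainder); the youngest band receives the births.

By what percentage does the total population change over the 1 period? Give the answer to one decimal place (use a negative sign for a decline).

— Period 1 —
Births: 6800 * 0.198 = 1346
20–39: 22000 * 0.961 = 21142
40–59: 6800 * 0.945 = 6426
60–79: 2700 * 0.952 = 2570
80+: 9600 * 0.965 + 20400 * 0.452 = 9264 + 9221 = 18485
→ [1346, 21142, 6426, 2570, 18485]
Total: 61500 → 49969; change = -11531; percentage change = -18.7%

-18.7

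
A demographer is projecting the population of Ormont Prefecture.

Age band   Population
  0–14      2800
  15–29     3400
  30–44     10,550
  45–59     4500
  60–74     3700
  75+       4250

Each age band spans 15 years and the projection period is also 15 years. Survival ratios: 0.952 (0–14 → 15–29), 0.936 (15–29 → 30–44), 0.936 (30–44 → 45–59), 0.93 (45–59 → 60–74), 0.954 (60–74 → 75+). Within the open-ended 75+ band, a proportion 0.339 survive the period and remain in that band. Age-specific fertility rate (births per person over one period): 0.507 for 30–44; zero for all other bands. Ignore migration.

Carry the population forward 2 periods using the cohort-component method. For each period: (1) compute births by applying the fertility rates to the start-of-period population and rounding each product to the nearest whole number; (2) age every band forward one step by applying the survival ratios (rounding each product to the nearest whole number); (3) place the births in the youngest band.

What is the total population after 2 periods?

27039

After projecting period 1:
Births: 10550 × 0.507 = 5349
15–29: 2800 × 0.952 = 2666
30–44: 3400 × 0.936 = 3182
45–59: 10550 × 0.936 = 9875
60–74: 4500 × 0.93 = 4185
75+: 3700 × 0.954 + 4250 × 0.339 = 3530 + 1441 = 4971
Population now: 0–14=5349, 15–29=2666, 30–44=3182, 45–59=9875, 60–74=4185, 75+=4971
After projecting period 2:
Births: 3182 × 0.507 = 1613
15–29: 5349 × 0.952 = 5092
30–44: 2666 × 0.936 = 2495
45–59: 3182 × 0.936 = 2978
60–74: 9875 × 0.93 = 9184
75+: 4185 × 0.954 + 4971 × 0.339 = 3992 + 1685 = 5677
Population now: 0–14=1613, 15–29=5092, 30–44=2495, 45–59=2978, 60–74=9184, 75+=5677
Total after period 2: 1613 + 5092 + 2495 + 2978 + 9184 + 5677 = 27039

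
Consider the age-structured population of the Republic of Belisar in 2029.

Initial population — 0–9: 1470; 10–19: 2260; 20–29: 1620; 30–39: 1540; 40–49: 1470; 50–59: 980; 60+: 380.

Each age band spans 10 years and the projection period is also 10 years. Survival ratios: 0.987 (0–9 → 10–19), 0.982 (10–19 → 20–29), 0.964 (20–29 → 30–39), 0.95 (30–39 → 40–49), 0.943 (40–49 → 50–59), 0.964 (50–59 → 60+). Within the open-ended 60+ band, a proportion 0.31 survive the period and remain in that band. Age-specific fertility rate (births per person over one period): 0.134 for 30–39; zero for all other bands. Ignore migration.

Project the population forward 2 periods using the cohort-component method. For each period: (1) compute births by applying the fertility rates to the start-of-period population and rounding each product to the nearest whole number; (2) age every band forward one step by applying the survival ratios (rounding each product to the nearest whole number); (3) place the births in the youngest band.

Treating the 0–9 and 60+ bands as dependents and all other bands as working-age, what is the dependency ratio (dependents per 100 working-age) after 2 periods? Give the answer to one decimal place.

28.3

Call the bands 1 to 7, youngest first.
Period 1.
Births: 1540 × 0.134 = 206
Band 2: 1470 × 0.987 = 1451
Band 3: 2260 × 0.982 = 2219
Band 4: 1620 × 0.964 = 1562
Band 5: 1540 × 0.95 = 1463
Band 6: 1470 × 0.943 = 1386
Band 7: 980 × 0.964 + 380 × 0.31 = 945 + 118 = 1063
→ [206, 1451, 2219, 1562, 1463, 1386, 1063]
Period 2.
Births: 1562 × 0.134 = 209
Band 2: 206 × 0.987 = 203
Band 3: 1451 × 0.982 = 1425
Band 4: 2219 × 0.964 = 2139
Band 5: 1562 × 0.95 = 1484
Band 6: 1463 × 0.943 = 1380
Band 7: 1386 × 0.964 + 1063 × 0.31 = 1336 + 330 = 1666
→ [209, 203, 1425, 2139, 1484, 1380, 1666]
Dependents (band 0–9 + band 60+) = 209 + 1666 = 1875; working-age = 6631; ratio = 1875/6631 × 100 = 28.3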